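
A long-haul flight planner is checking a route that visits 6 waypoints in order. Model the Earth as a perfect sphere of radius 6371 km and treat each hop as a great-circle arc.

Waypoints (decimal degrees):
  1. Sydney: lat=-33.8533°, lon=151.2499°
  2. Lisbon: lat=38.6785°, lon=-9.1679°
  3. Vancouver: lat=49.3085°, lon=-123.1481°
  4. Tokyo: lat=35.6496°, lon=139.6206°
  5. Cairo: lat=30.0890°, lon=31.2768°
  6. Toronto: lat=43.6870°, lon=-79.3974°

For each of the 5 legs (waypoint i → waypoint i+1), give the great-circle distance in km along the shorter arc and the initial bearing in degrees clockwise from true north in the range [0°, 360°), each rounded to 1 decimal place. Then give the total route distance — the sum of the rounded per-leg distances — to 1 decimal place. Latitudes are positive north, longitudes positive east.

Leg 1: φ1=-0.5908515, φ2=0.6750672, Δφ=1.2659187, Δλ=-2.7998188 rad; a=sin²(Δφ/2)+cosφ1·cosφ2·sin²(Δλ/2)=0.9794792011; c=2·atan2(√a, √(1-a))=2.854101969; dist=6371·c=18183.484 ≈ 18183.5 km; running total=18183.5 km
Leg 1 bearing: y=sinΔλ·cosφ2=-0.26164680, x=cosφ1·sinφ2-sinφ1·cosφ2·cosΔλ=0.10926909; θ=atan2(y, x)=-67.3336° <0 so +360° → 292.6664° ≈ 292.7°
Leg 2: φ1=0.6750672, φ2=0.8605957, Δφ=0.1855285, Δλ=-1.9893298 rad; a=sin²(Δφ/2)+cosφ1·cosφ2·sin²(Δλ/2)=0.3665024212; c=2·atan2(√a, √(1-a))=1.300522682; dist=6371·c=8285.630 ≈ 8285.6 km; running total=26469.1 km
Leg 2 bearing: y=sinΔλ·cosφ2=-0.59571039, x=cosφ1·sinφ2-sinφ1·cosφ2·cosΔλ=0.75752407; θ=atan2(y, x)=-38.1812° <0 so +360° → 321.8188° ≈ 321.8°
Leg 3: φ1=0.8605957, φ2=0.6222029, Δφ=-0.2383928, Δλ=4.5861790 rad; a=sin²(Δφ/2)+cosφ1·cosφ2·sin²(Δλ/2)=0.3123858004; c=2·atan2(√a, √(1-a))=1.186153161; dist=6371·c=7556.982 ≈ 7557.0 km; running total=34026.1 km
Leg 3 bearing: y=sinΔλ·cosφ2=-0.80613320, x=cosφ1·sinφ2-sinφ1·cosφ2·cosΔλ=0.45755100; θ=atan2(y, x)=-60.4213° <0 so +360° → 299.5787° ≈ 299.6°
Leg 4: φ1=0.6222029, φ2=0.5251521, Δφ=-0.0970508, Δλ=-1.8909560 rad; a=sin²(Δφ/2)+cosφ1·cosφ2·sin²(Δλ/2)=0.4645402338; c=2·atan2(√a, √(1-a))=1.499817210; dist=6371·c=9555.335 ≈ 9555.3 km; running total=43581.4 km
Leg 4 bearing: y=sinΔλ·cosφ2=-0.82128027, x=cosφ1·sinφ2-sinφ1·cosφ2·cosΔλ=0.56609993; θ=atan2(y, x)=-55.4219° <0 so +360° → 304.5781° ≈ 304.6°
Leg 5: φ1=0.5251521, φ2=0.7624820, Δφ=0.2373299, Δλ=-1.9316292 rad; a=sin²(Δφ/2)+cosφ1·cosφ2·sin²(Δλ/2)=0.4373055366; c=2·atan2(√a, √(1-a))=1.445076485; dist=6371·c=9206.582 ≈ 9206.6 km; running total=52788.0 km
Leg 5 bearing: y=sinΔλ·cosφ2=-0.67655695, x=cosφ1·sinφ2-sinφ1·cosφ2·cosΔλ=0.72563649; θ=atan2(y, x)=-42.9954° <0 so +360° → 317.0046° ≈ 317.0°

Leg 1: dist=18183.5 km, bearing=292.7°
Leg 2: dist=8285.6 km, bearing=321.8°
Leg 3: dist=7557.0 km, bearing=299.6°
Leg 4: dist=9555.3 km, bearing=304.6°
Leg 5: dist=9206.6 km, bearing=317.0°
Total: 52788.0 km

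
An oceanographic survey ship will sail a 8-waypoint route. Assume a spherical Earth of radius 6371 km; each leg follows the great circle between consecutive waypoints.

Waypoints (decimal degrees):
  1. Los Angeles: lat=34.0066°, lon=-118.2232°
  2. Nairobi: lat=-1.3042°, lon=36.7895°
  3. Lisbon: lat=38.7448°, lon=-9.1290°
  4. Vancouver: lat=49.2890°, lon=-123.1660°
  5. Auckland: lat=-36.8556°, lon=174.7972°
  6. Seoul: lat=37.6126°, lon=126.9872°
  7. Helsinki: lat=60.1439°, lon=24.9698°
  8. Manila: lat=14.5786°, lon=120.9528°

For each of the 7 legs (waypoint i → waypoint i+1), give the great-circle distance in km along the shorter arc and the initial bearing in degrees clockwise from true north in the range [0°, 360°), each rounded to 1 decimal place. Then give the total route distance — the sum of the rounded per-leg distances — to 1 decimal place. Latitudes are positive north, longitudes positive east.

Leg 1: φ1=0.5935271, φ2=-0.0227626, Δφ=-0.6162897, Δλ=2.7054820 rad; a=sin²(Δφ/2)+cosφ1·cosφ2·sin²(Δλ/2)=0.8819587797; c=2·atan2(√a, √(1-a))=2.440158602; dist=6371·c=15546.250 ≈ 15546.3 km; running total=15546.3 km
Leg 1 bearing: y=sinΔλ·cosφ2=0.42230793, x=cosφ1·sinφ2-sinφ1·cosφ2·cosΔλ=0.48794054; θ=atan2(y, x)=40.8759° ≈ 40.9°
Leg 2: φ1=-0.0227626, φ2=0.6762243, Δφ=0.6989869, Δλ=-0.8014290 rad; a=sin²(Δφ/2)+cosφ1·cosφ2·sin²(Δλ/2)=0.2358975546; c=2·atan2(√a, √(1-a))=1.014311244; dist=6371·c=6462.177 ≈ 6462.2 km; running total=22008.5 km
Leg 2 bearing: y=sinΔλ·cosφ2=-0.56027157, x=cosφ1·sinφ2-sinφ1·cosφ2·cosΔλ=0.63804025; θ=atan2(y, x)=-41.2868° <0 so +360° → 318.7132° ≈ 318.7°
Leg 3: φ1=0.6762243, φ2=0.8602553, Δφ=0.1840310, Δλ=-1.9903211 rad; a=sin²(Δφ/2)+cosφ1·cosφ2·sin²(Δλ/2)=0.3664049095; c=2·atan2(√a, √(1-a))=1.300320306; dist=6371·c=8284.341 ≈ 8284.3 km; running total=30292.8 km
Leg 3 bearing: y=sinΔλ·cosφ2=-0.59568305, x=cosφ1·sinφ2-sinφ1·cosφ2·cosΔλ=0.75747681; θ=atan2(y, x)=-38.1817° <0 so +360° → 321.8183° ≈ 321.8°
Leg 4: φ1=0.8602553, φ2=-0.6432516, Δφ=-1.5035069, Δλ=5.2004389 rad; a=sin²(Δφ/2)+cosφ1·cosφ2·sin²(Δλ/2)=0.6049681647; c=2·atan2(√a, √(1-a))=1.782306164; dist=6371·c=11355.073 ≈ 11355.1 km; running total=41647.9 km
Leg 4 bearing: y=sinΔλ·cosφ2=-0.70673138, x=cosφ1·sinφ2-sinφ1·cosφ2·cosΔλ=-0.67561638; θ=atan2(y, x)=-133.7106° <0 so +360° → 226.2894° ≈ 226.3°
Leg 5: φ1=-0.6432516, φ2=0.6564637, Δφ=1.2997153, Δλ=-0.8344419 rad; a=sin²(Δφ/2)+cosφ1·cosφ2·sin²(Δλ/2)=0.4701931914; c=2·atan2(√a, √(1-a))=1.511147344; dist=6371·c=9627.520 ≈ 9627.5 km; running total=51275.4 km
Leg 5 bearing: y=sinΔλ·cosφ2=-0.58692526, x=cosφ1·sinφ2-sinφ1·cosφ2·cosΔλ=0.80744347; θ=atan2(y, x)=-36.0132° <0 so +360° → 323.9868° ≈ 324.0°
Leg 6: φ1=0.6564637, φ2=1.0497091, Δφ=0.3932454, Δλ=-1.7805395 rad; a=sin²(Δφ/2)+cosφ1·cosφ2·sin²(Δλ/2)=0.2763955014; c=2·atan2(√a, √(1-a))=1.107153859; dist=6371·c=7053.677 ≈ 7053.7 km; running total=58329.1 km
Leg 6 bearing: y=sinΔλ·cosφ2=-0.48691329, x=cosφ1·sinφ2-sinφ1·cosφ2·cosΔλ=0.75027966; θ=atan2(y, x)=-32.9826° <0 so +360° → 327.0174° ≈ 327.0°
Leg 7: φ1=1.0497091, φ2=0.2544446, Δφ=-0.7952645, Δλ=1.6752194 rad; a=sin²(Δφ/2)+cosφ1·cosφ2·sin²(Δλ/2)=0.4159591473; c=2·atan2(√a, √(1-a))=1.401912962; dist=6371·c=8931.587 ≈ 8931.6 km; running total=67260.7 km
Leg 7 bearing: y=sinΔλ·cosφ2=0.96253150, x=cosφ1·sinφ2-sinφ1·cosφ2·cosΔλ=0.21279487; θ=atan2(y, x)=77.5337° ≈ 77.5°

Leg 1: dist=15546.3 km, bearing=40.9°
Leg 2: dist=6462.2 km, bearing=318.7°
Leg 3: dist=8284.3 km, bearing=321.8°
Leg 4: dist=11355.1 km, bearing=226.3°
Leg 5: dist=9627.5 km, bearing=324.0°
Leg 6: dist=7053.7 km, bearing=327.0°
Leg 7: dist=8931.6 km, bearing=77.5°
Total: 67260.7 km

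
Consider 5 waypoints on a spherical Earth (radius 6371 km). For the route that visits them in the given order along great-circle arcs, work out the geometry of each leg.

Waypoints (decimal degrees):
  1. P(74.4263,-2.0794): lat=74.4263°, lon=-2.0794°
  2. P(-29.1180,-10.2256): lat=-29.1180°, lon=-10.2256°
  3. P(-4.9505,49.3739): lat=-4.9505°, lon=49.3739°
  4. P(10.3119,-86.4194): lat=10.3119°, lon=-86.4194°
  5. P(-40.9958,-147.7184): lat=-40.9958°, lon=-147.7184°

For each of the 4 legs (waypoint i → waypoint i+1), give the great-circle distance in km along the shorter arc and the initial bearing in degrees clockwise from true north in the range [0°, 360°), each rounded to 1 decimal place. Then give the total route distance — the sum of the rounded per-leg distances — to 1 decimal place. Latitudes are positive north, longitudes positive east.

Leg 1: φ1=1.2989840, φ2=-0.5082050, Δφ=-1.8071890, Δλ=-0.1421780 rad; a=sin²(Δφ/2)+cosφ1·cosφ2·sin²(Δλ/2)=0.6182818798; c=2·atan2(√a, √(1-a))=1.809624022; dist=6371·c=11529.115 ≈ 11529.1 km; running total=11529.1 km
Leg 1 bearing: y=sinΔλ·cosφ2=-0.12379142, x=cosφ1·sinφ2-sinφ1·cosφ2·cosΔλ=-0.96369771; θ=atan2(y, x)=-172.6802° <0 so +360° → 187.3198° ≈ 187.3°
Leg 2: φ1=-0.5082050, φ2=-0.0864025, Δφ=0.4218024, Δλ=1.0402075 rad; a=sin²(Δφ/2)+cosφ1·cosφ2·sin²(Δλ/2)=0.2587848201; c=2·atan2(√a, √(1-a))=1.067369136; dist=6371·c=6800.209 ≈ 6800.2 km; running total=18329.3 km
Leg 2 bearing: y=sinΔλ·cosφ2=0.85929177, x=cosφ1·sinφ2-sinφ1·cosφ2·cosΔλ=0.16993706; θ=atan2(y, x)=78.8133° ≈ 78.8°
Leg 3: φ1=-0.0864025, φ2=0.1799766, Δφ=0.2663791, Δλ=-2.3700402 rad; a=sin²(Δφ/2)+cosφ1·cosφ2·sin²(Δλ/2)=0.8590336501; c=2·atan2(√a, √(1-a))=2.371817680; dist=6371·c=15110.850 ≈ 15110.9 km; running total=33440.2 km
Leg 3 bearing: y=sinΔλ·cosφ2=-0.68598688, x=cosφ1·sinφ2-sinφ1·cosφ2·cosΔλ=0.11747914; θ=atan2(y, x)=-80.2820° <0 so +360° → 279.7180° ≈ 279.7°
Leg 4: φ1=0.1799766, φ2=-0.7155117, Δφ=-0.8954883, Δλ=-1.0698694 rad; a=sin²(Δφ/2)+cosφ1·cosφ2·sin²(Δλ/2)=0.3804098017; c=2·atan2(√a, √(1-a))=1.329274667; dist=6371·c=8468.809 ≈ 8468.8 km; running total=41909.0 km
Leg 4 bearing: y=sinΔλ·cosφ2=-0.66202647, x=cosφ1·sinφ2-sinφ1·cosφ2·cosΔλ=-0.71029127; θ=atan2(y, x)=-137.0143° <0 so +360° → 222.9857° ≈ 223.0°

Leg 1: dist=11529.1 km, bearing=187.3°
Leg 2: dist=6800.2 km, bearing=78.8°
Leg 3: dist=15110.9 km, bearing=279.7°
Leg 4: dist=8468.8 km, bearing=223.0°
Total: 41909.0 km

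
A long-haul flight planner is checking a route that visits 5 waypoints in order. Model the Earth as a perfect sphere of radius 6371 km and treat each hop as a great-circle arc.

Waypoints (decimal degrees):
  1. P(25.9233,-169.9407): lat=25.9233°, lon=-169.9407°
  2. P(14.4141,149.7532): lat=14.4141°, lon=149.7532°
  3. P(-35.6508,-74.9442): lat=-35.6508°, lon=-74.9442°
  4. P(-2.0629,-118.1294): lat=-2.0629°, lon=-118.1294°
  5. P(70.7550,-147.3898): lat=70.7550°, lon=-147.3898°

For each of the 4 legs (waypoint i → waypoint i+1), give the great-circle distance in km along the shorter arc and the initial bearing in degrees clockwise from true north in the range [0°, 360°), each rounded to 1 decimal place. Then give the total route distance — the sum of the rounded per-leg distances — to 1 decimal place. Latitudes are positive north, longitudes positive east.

Leg 1: dist=4377.4 km, bearing=261.0°
Leg 2: dist=14988.0 km, bearing=126.4°
Leg 3: dist=5802.9 km, bearing=300.0°
Leg 4: dist=8375.5 km, bearing=350.4°
Total: 33543.8 km

Leg 1: φ1=0.4524469, φ2=0.2515735, Δφ=-0.2008734, Δλ=5.5797112 rad; a=sin²(Δφ/2)+cosφ1·cosφ2·sin²(Δλ/2)=0.1134498224; c=2·atan2(√a, √(1-a))=0.687081668; dist=6371·c=4377.397 ≈ 4377.4 km; running total=4377.4 km
Leg 1 bearing: y=sinΔλ·cosφ2=-0.62650872, x=cosφ1·sinφ2-sinφ1·cosφ2·cosΔλ=-0.09900838; θ=atan2(y, x)=-98.9803° <0 so +360° → 261.0197° ≈ 261.0°
Leg 2: φ1=0.2515735, φ2=-0.6222238, Δφ=-0.8737973, Δλ=-3.9217095 rad; a=sin²(Δφ/2)+cosφ1·cosφ2·sin²(Δλ/2)=0.8522573125; c=2·atan2(√a, √(1-a))=2.352535314; dist=6371·c=14988.002 ≈ 14988.0 km; running total=19365.4 km
Leg 2 bearing: y=sinΔλ·cosφ2=0.57154129, x=cosφ1·sinφ2-sinφ1·cosφ2·cosΔλ=-0.42071332; θ=atan2(y, x)=126.3569° ≈ 126.4°
Leg 3: φ1=-0.6222238, φ2=-0.0360044, Δφ=0.5862194, Δλ=-0.7537239 rad; a=sin²(Δφ/2)+cosφ1·cosφ2·sin²(Δλ/2)=0.1934557240; c=2·atan2(√a, √(1-a))=0.910832150; dist=6371·c=5802.912 ≈ 5802.9 km; running total=25168.3 km
Leg 3 bearing: y=sinΔλ·cosφ2=-0.68391526, x=cosφ1·sinφ2-sinφ1·cosφ2·cosΔλ=0.39545208; θ=atan2(y, x)=-59.9627° <0 so +360° → 300.0373° ≈ 300.0°
Leg 4: φ1=-0.0360044, φ2=1.2349077, Δφ=1.2709121, Δλ=-0.5106903 rad; a=sin²(Δφ/2)+cosφ1·cosφ2·sin²(Δλ/2)=0.3733093790; c=2·atan2(√a, √(1-a))=1.314622357; dist=6371·c=8375.459 ≈ 8375.5 km; running total=33543.8 km
Leg 4 bearing: y=sinΔλ·cosφ2=-0.16110579, x=cosφ1·sinφ2-sinφ1·cosφ2·cosΔλ=0.95385684; θ=atan2(y, x)=-9.5867° <0 so +360° → 350.4133° ≈ 350.4°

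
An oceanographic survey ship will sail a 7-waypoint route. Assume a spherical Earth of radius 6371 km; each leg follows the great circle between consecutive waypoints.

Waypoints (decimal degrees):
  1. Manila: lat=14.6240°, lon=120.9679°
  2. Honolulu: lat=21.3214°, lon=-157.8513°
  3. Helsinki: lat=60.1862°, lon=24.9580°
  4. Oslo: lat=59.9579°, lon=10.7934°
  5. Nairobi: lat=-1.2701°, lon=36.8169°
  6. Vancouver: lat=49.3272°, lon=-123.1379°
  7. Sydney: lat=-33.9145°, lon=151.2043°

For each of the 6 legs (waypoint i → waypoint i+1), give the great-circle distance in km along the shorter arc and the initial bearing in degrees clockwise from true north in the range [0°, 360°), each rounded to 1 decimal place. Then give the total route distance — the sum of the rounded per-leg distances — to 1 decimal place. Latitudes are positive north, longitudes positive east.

Leg 1: φ1=0.2552369, φ2=0.3721286, Δφ=0.1168917, Δλ=-4.8663131 rad; a=sin²(Δφ/2)+cosφ1·cosφ2·sin²(Δλ/2)=0.3850020508; c=2·atan2(√a, √(1-a))=1.338722858; dist=6371·c=8529.003 ≈ 8529.0 km; running total=8529.0 km
Leg 1 bearing: y=sinΔλ·cosφ2=0.92054176, x=cosφ1·sinφ2-sinφ1·cosφ2·cosΔλ=0.31576059; θ=atan2(y, x)=71.0672° ≈ 71.1°
Leg 2: φ1=0.3721286, φ2=1.0504474, Δφ=0.6783187, Δλ=3.1906242 rad; a=sin²(Δφ/2)+cosφ1·cosφ2·sin²(Δλ/2)=0.5735608008; c=2·atan2(√a, √(1-a))=1.718453901; dist=6371·c=10948.270 ≈ 10948.3 km; running total=19477.3 km
Leg 2 bearing: y=sinΔλ·cosφ2=-0.02436788, x=cosφ1·sinφ2-sinφ1·cosφ2·cosΔλ=0.98881820; θ=atan2(y, x)=-1.4117° <0 so +360° → 358.5883° ≈ 358.6°
Leg 3: φ1=1.0504474, φ2=1.0464628, Δφ=-0.0039846, Δλ=-0.2472189 rad; a=sin²(Δφ/2)+cosφ1·cosφ2·sin²(Δλ/2)=0.0037877749; c=2·atan2(√a, √(1-a))=0.123167642; dist=6371·c=784.701 ≈ 784.7 km; running total=20262.0 km
Leg 3 bearing: y=sinΔλ·cosφ2=-0.12250987, x=cosφ1·sinφ2-sinφ1·cosφ2·cosΔλ=0.00922184; θ=atan2(y, x)=-85.6952° <0 so +360° → 274.3048° ≈ 274.3°
Leg 4: φ1=1.0464628, φ2=-0.0221674, Δφ=-1.0686302, Δλ=0.4541958 rad; a=sin²(Δφ/2)+cosφ1·cosφ2·sin²(Δλ/2)=0.2847097868; c=2·atan2(√a, √(1-a))=1.125660554; dist=6371·c=7171.583 ≈ 7171.6 km; running total=27433.6 km
Leg 4 bearing: y=sinΔλ·cosφ2=0.43863196, x=cosφ1·sinφ2-sinφ1·cosφ2·cosΔλ=-0.78879814; θ=atan2(y, x)=150.9226° ≈ 150.9°
Leg 5: φ1=-0.0221674, φ2=0.8609221, Δφ=0.8830895, Δλ=-2.7917379 rad; a=sin²(Δφ/2)+cosφ1·cosφ2·sin²(Δλ/2)=0.8144593463; c=2·atan2(√a, √(1-a))=2.250957954; dist=6371·c=14340.853 ≈ 14340.9 km; running total=41774.5 km
Leg 5 bearing: y=sinΔλ·cosφ2=-0.22339074, x=cosφ1·sinφ2-sinφ1·cosφ2·cosΔλ=0.74468641; θ=atan2(y, x)=-16.6982° <0 so +360° → 343.3018° ≈ 343.3°
Leg 6: φ1=0.8609221, φ2=-0.5919197, Δφ=-1.4528417, Δλ=4.7881747 rad; a=sin²(Δφ/2)+cosφ1·cosφ2·sin²(Δλ/2)=0.6911137477; c=2·atan2(√a, √(1-a))=1.963001956; dist=6371·c=12506.285 ≈ 12506.3 km; running total=54280.8 km
Leg 6 bearing: y=sinΔλ·cosφ2=-0.82748908, x=cosφ1·sinφ2-sinφ1·cosφ2·cosΔλ=-0.41129547; θ=atan2(y, x)=-116.4292° <0 so +360° → 243.5708° ≈ 243.6°

Leg 1: dist=8529.0 km, bearing=71.1°
Leg 2: dist=10948.3 km, bearing=358.6°
Leg 3: dist=784.7 km, bearing=274.3°
Leg 4: dist=7171.6 km, bearing=150.9°
Leg 5: dist=14340.9 km, bearing=343.3°
Leg 6: dist=12506.3 km, bearing=243.6°
Total: 54280.8 km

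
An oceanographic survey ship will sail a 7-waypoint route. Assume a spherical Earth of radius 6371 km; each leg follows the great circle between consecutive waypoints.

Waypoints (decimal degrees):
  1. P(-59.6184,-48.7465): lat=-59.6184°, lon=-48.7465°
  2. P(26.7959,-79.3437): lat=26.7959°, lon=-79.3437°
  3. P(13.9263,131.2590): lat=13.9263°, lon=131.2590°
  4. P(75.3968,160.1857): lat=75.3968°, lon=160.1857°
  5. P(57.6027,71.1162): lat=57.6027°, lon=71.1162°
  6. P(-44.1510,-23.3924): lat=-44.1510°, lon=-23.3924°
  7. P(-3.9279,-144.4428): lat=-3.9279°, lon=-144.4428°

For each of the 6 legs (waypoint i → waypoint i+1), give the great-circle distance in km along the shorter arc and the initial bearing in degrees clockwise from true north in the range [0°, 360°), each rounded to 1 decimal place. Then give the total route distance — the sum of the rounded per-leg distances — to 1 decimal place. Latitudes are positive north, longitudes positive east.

Leg 1: dist=10009.6 km, bearing=333.0°
Leg 2: dist=14409.1 km, bearing=320.1°
Leg 3: dist=7054.6 km, bearing=7.8°
Leg 4: dist=3890.5 km, bearing=290.9°
Leg 5: dist=14254.8 km, bearing=245.5°
Leg 6: dist=12092.9 km, bearing=244.5°
Total: 61711.5 km

Leg 1: φ1=-1.0405374, φ2=0.4676767, Δφ=1.5082141, Δλ=-0.5340219 rad; a=sin²(Δφ/2)+cosφ1·cosφ2·sin²(Δλ/2)=0.5001575112; c=2·atan2(√a, √(1-a))=1.571111349; dist=6371·c=10009.550 ≈ 10009.6 km; running total=10009.6 km
Leg 1 bearing: y=sinΔλ·cosφ2=-0.45434202, x=cosφ1·sinφ2-sinφ1·cosφ2·cosΔλ=0.89082727; θ=atan2(y, x)=-27.0226° <0 so +360° → 332.9774° ≈ 333.0°
Leg 2: φ1=0.4676767, φ2=0.2430598, Δφ=-0.2246169, Δλ=3.6757105 rad; a=sin²(Δφ/2)+cosφ1·cosφ2·sin²(Δλ/2)=0.8186052154; c=2·atan2(√a, √(1-a))=2.261669578; dist=6371·c=14409.097 ≈ 14409.1 km; running total=24418.7 km
Leg 2 bearing: y=sinΔλ·cosφ2=-0.49411808, x=cosφ1·sinφ2-sinφ1·cosφ2·cosΔλ=0.59144754; θ=atan2(y, x)=-39.8767° <0 so +360° → 320.1233° ≈ 320.1°
Leg 3: φ1=0.2430598, φ2=1.3159224, Δφ=1.0728626, Δλ=0.5048662 rad; a=sin²(Δφ/2)+cosφ1·cosφ2·sin²(Δλ/2)=0.2764596744; c=2·atan2(√a, √(1-a))=1.107297349; dist=6371·c=7054.591 ≈ 7054.6 km; running total=31473.3 km
Leg 3 bearing: y=sinΔλ·cosφ2=0.12194965, x=cosφ1·sinφ2-sinφ1·cosφ2·cosΔλ=0.88614174; θ=atan2(y, x)=7.8357° ≈ 7.8°
Leg 4: φ1=1.3159224, φ2=1.0053568, Δφ=-0.3105656, Δλ=-1.5545560 rad; a=sin²(Δφ/2)+cosφ1·cosφ2·sin²(Δλ/2)=0.0903649320; c=2·atan2(√a, √(1-a))=0.610659321; dist=6371·c=3890.511 ≈ 3890.5 km; running total=35363.8 km
Leg 4 bearing: y=sinΔλ·cosφ2=-0.53571635, x=cosφ1·sinφ2-sinφ1·cosφ2·cosΔλ=0.20446133; θ=atan2(y, x)=-69.1102° <0 so +360° → 290.8898° ≈ 290.9°
Leg 5: φ1=1.0053568, φ2=-0.7705803, Δφ=-1.7759371, Δλ=-1.6494862 rad; a=sin²(Δφ/2)+cosφ1·cosφ2·sin²(Δλ/2)=0.8091776402; c=2·atan2(√a, √(1-a))=2.237444514; dist=6371·c=14254.759 ≈ 14254.8 km; running total=49618.6 km
Leg 5 bearing: y=sinΔλ·cosφ2=-0.71528628, x=cosφ1·sinφ2-sinφ1·cosφ2·cosΔλ=-0.32557993; θ=atan2(y, x)=-114.4738° <0 so +360° → 245.5262° ≈ 245.5°
Leg 6: φ1=-0.7705803, φ2=-0.0685548, Δφ=0.7020255, Δλ=-2.1127280 rad; a=sin²(Δφ/2)+cosφ1·cosφ2·sin²(Δλ/2)=0.6607500938; c=2·atan2(√a, √(1-a))=1.898109688; dist=6371·c=12092.857 ≈ 12092.9 km; running total=61711.5 km
Leg 6 bearing: y=sinΔλ·cosφ2=-0.85470153, x=cosφ1·sinφ2-sinφ1·cosφ2·cosΔλ=-0.40758180; θ=atan2(y, x)=-115.4951° <0 so +360° → 244.5049° ≈ 244.5°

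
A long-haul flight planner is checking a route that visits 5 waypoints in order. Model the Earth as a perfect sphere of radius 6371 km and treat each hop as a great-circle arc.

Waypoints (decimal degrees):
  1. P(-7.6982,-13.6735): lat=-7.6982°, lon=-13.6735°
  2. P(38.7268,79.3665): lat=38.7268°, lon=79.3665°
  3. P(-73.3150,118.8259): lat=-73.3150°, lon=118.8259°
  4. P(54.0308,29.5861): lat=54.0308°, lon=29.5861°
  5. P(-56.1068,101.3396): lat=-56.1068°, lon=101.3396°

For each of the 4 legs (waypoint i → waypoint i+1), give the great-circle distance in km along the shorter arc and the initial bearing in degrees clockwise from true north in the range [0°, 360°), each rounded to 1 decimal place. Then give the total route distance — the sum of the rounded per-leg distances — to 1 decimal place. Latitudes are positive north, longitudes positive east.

Leg 1: dist=10804.7 km, bearing=51.7°
Leg 2: dist=12813.6 km, bearing=168.4°
Leg 3: dist=15636.9 km, bearing=292.2°
Leg 4: dist=13865.8 km, bearing=139.9°
Total: 53121.0 km

Leg 1: φ1=-0.1343589, φ2=0.6759102, Δφ=0.8102691, Δλ=1.6238543 rad; a=sin²(Δφ/2)+cosφ1·cosφ2·sin²(Δλ/2)=0.5624017840; c=2·atan2(√a, √(1-a))=1.695926176; dist=6371·c=10804.746 ≈ 10804.7 km; running total=10804.7 km
Leg 1 bearing: y=sinΔλ·cosφ2=0.77904002, x=cosφ1·sinφ2-sinφ1·cosφ2·cosΔλ=0.61442715; θ=atan2(y, x)=51.7372° ≈ 51.7°
Leg 2: φ1=0.6759102, φ2=-1.2795881, Δφ=-1.9554983, Δλ=0.6886965 rad; a=sin²(Δφ/2)+cosφ1·cosφ2·sin²(Δλ/2)=0.7131673583; c=2·atan2(√a, √(1-a))=2.011233234; dist=6371·c=12813.567 ≈ 12813.6 km; running total=23618.3 km
Leg 2 bearing: y=sinΔλ·cosφ2=0.18246723, x=cosφ1·sinφ2-sinφ1·cosφ2·cosΔλ=-0.88597089; θ=atan2(y, x)=168.3626° ≈ 168.4°
Leg 3: φ1=-1.2795881, φ2=0.9430154, Δφ=2.2226035, Δλ=-1.5575283 rad; a=sin²(Δφ/2)+cosφ1·cosφ2·sin²(Δλ/2)=0.8865103495; c=2·atan2(√a, √(1-a))=2.454385411; dist=6371·c=15636.889 ≈ 15636.9 km; running total=39255.2 km
Leg 3 bearing: y=sinΔλ·cosφ2=-0.58729857, x=cosφ1·sinφ2-sinφ1·cosφ2·cosΔλ=0.23983199; θ=atan2(y, x)=-67.7866° <0 so +360° → 292.2134° ≈ 292.2°
Leg 4: φ1=0.9430154, φ2=-0.9792484, Δφ=-1.9222638, Δλ=1.2523348 rad; a=sin²(Δφ/2)+cosφ1·cosφ2·sin²(Δλ/2)=0.7846285102; c=2·atan2(√a, √(1-a))=2.176398206; dist=6371·c=13865.833 ≈ 13865.8 km; running total=53121.0 km
Leg 4 bearing: y=sinΔλ·cosφ2=0.52960715, x=cosφ1·sinφ2-sinφ1·cosφ2·cosΔλ=-0.62885826; θ=atan2(y, x)=139.8968° ≈ 139.9°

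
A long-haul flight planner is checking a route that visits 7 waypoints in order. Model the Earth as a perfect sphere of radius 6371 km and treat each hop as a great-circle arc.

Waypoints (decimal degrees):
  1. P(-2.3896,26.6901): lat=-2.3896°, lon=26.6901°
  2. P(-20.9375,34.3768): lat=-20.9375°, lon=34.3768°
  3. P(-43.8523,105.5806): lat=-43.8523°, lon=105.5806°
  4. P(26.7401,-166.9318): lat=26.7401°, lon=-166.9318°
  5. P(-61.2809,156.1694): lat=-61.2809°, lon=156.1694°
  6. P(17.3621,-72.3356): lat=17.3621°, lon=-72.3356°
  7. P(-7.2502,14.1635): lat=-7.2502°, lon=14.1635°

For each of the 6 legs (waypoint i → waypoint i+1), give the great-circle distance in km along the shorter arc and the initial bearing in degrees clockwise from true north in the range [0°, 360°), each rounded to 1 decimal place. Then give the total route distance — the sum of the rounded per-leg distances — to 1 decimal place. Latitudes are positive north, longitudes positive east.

Leg 1: dist=2224.3 km, bearing=158.6°
Leg 2: dist=6929.3 km, bearing=129.6°
Leg 3: dist=11838.8 km, bearing=68.5°
Leg 4: dist=10335.3 km, bearing=196.8°
Leg 5: dist=13837.3 km, bearing=119.9°
Leg 6: dist=9879.1 km, bearing=98.0°
Total: 55044.1 km

Leg 1: φ1=-0.0417064, φ2=-0.3654283, Δφ=-0.3237219, Δλ=0.1341582 rad; a=sin²(Δφ/2)+cosφ1·cosφ2·sin²(Δλ/2)=0.0301635268; c=2·atan2(√a, √(1-a))=0.349123370; dist=6371·c=2224.265 ≈ 2224.3 km; running total=2224.3 km
Leg 1 bearing: y=sinΔλ·cosφ2=0.12492433, x=cosφ1·sinφ2-sinφ1·cosφ2·cosΔλ=-0.31844727; θ=atan2(y, x)=158.5803° ≈ 158.6°
Leg 2: φ1=-0.3654283, φ2=-0.7653670, Δφ=-0.3999387, Δλ=1.2427407 rad; a=sin²(Δφ/2)+cosφ1·cosφ2·sin²(Δλ/2)=0.2677100141; c=2·atan2(√a, √(1-a))=1.087636098; dist=6371·c=6929.330 ≈ 6929.3 km; running total=9153.6 km
Leg 2 bearing: y=sinΔλ·cosφ2=0.68267083, x=cosφ1·sinφ2-sinφ1·cosφ2·cosΔλ=-0.56402659; θ=atan2(y, x)=129.5637° ≈ 129.6°
Leg 3: φ1=-0.7653670, φ2=0.4667028, Δφ=1.2320698, Δλ=-4.7562386 rad; a=sin²(Δφ/2)+cosφ1·cosφ2·sin²(Δλ/2)=0.6417457893; c=2·atan2(√a, √(1-a))=1.858229436; dist=6371·c=11838.780 ≈ 11838.8 km; running total=20992.4 km
Leg 3 bearing: y=sinΔλ·cosφ2=0.89219826, x=cosφ1·sinφ2-sinφ1·cosφ2·cosΔλ=0.35158896; θ=atan2(y, x)=68.4921° ≈ 68.5°
Leg 4: φ1=0.4667028, φ2=-1.0695535, Δφ=-1.5362563, Δλ=5.6391798 rad; a=sin²(Δφ/2)+cosφ1·cosφ2·sin²(Δλ/2)=0.5257111557; c=2·atan2(√a, √(1-a))=1.622241328; dist=6371·c=10335.299 ≈ 10335.3 km; running total=31327.7 km
Leg 4 bearing: y=sinΔλ·cosφ2=-0.28850340, x=cosφ1·sinφ2-sinφ1·cosφ2·cosΔλ=-0.95609703; θ=atan2(y, x)=-163.2087° <0 so +360° → 196.7913° ≈ 196.8°
Leg 5: φ1=-1.0695535, φ2=0.3030258, Δφ=1.3725793, Δλ=-3.9881646 rad; a=sin²(Δφ/2)+cosφ1·cosφ2·sin²(Δλ/2)=0.7827817569; c=2·atan2(√a, √(1-a))=2.171912712; dist=6371·c=13837.256 ≈ 13837.3 km; running total=45165.0 km
Leg 5 bearing: y=sinΔλ·cosφ2=0.71488693, x=cosφ1·sinφ2-sinφ1·cosφ2·cosΔλ=-0.41118680; θ=atan2(y, x)=119.9065° ≈ 119.9°
Leg 6: φ1=0.3030258, φ2=-0.1265399, Δφ=-0.4295657, Δλ=1.5096941 rad; a=sin²(Δφ/2)+cosφ1·cosφ2·sin²(Δλ/2)=0.4899219970; c=2·atan2(√a, √(1-a))=1.550638956; dist=6371·c=9879.121 ≈ 9879.1 km; running total=55044.1 km
Leg 6 bearing: y=sinΔλ·cosφ2=0.99015327, x=cosφ1·sinφ2-sinφ1·cosφ2·cosΔλ=-0.13852884; θ=atan2(y, x)=97.9644° ≈ 98.0°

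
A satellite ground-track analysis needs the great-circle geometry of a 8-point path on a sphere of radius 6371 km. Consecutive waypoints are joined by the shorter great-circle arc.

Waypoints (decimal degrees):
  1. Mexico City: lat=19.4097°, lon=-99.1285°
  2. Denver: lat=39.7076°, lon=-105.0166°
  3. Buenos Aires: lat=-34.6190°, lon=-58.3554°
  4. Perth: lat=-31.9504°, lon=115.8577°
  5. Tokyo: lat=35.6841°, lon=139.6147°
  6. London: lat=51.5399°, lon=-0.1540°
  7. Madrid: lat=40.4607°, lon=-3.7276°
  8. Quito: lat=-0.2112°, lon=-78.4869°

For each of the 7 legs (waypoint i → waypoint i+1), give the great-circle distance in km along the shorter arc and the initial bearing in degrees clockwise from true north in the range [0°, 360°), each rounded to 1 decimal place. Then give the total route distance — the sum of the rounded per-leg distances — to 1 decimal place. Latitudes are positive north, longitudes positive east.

Leg 1: φ1=0.3387632, φ2=0.6930284, Δφ=0.3542652, Δλ=-0.1027667 rad; a=sin²(Δφ/2)+cosφ1·cosφ2·sin²(Δλ/2)=0.0329632339; c=2·atan2(√a, √(1-a))=0.365140691; dist=6371·c=2326.311 ≈ 2326.3 km; running total=2326.3 km
Leg 1 bearing: y=sinΔλ·cosφ2=-0.07892088, x=cosφ1·sinφ2-sinφ1·cosφ2·cosΔλ=0.34825010; θ=atan2(y, x)=-12.7688° <0 so +360° → 347.2312° ≈ 347.2°
Leg 2: φ1=0.6930284, φ2=-0.6042155, Δφ=-1.2972439, Δλ=0.8143916 rad; a=sin²(Δφ/2)+cosφ1·cosφ2·sin²(Δλ/2)=0.4642224599; c=2·atan2(√a, √(1-a))=1.499180043; dist=6371·c=9551.276 ≈ 9551.3 km; running total=11877.6 km
Leg 2 bearing: y=sinΔλ·cosφ2=0.59853681, x=cosφ1·sinφ2-sinφ1·cosφ2·cosΔλ=-0.79789320; θ=atan2(y, x)=143.1247° ≈ 143.1°
Leg 3: φ1=-0.6042155, φ2=-0.5576397, Δφ=0.0465759, Δλ=3.0405922 rad; a=sin²(Δφ/2)+cosφ1·cosφ2·sin²(Δλ/2)=0.6970397068; c=2·atan2(√a, √(1-a))=1.975862320; dist=6371·c=12588.219 ≈ 12588.2 km; running total=24465.8 km
Leg 3 bearing: y=sinΔλ·cosφ2=0.08555392, x=cosφ1·sinφ2-sinφ1·cosφ2·cosΔλ=-0.91508576; θ=atan2(y, x)=174.6588° ≈ 174.7°
Leg 4: φ1=-0.5576397, φ2=0.6228050, Δφ=1.1804447, Δλ=0.4146379 rad; a=sin²(Δφ/2)+cosφ1·cosφ2·sin²(Δλ/2)=0.3389436327; c=2·atan2(√a, √(1-a))=1.242836004; dist=6371·c=7918.108 ≈ 7918.1 km; running total=32383.9 km
Leg 4 bearing: y=sinΔλ·cosφ2=0.32721999, x=cosφ1·sinφ2-sinφ1·cosφ2·cosΔλ=0.88835267; θ=atan2(y, x)=20.2210° ≈ 20.2°
Leg 5: φ1=0.6228050, φ2=0.8995410, Δφ=0.2767359, Δλ=-2.4394240 rad; a=sin²(Δφ/2)+cosφ1·cosφ2·sin²(Δλ/2)=0.4644624340; c=2·atan2(√a, √(1-a))=1.499661217; dist=6371·c=9554.342 ≈ 9554.3 km; running total=41938.2 km
Leg 5 bearing: y=sinΔλ·cosφ2=-0.40171445, x=cosφ1·sinφ2-sinφ1·cosφ2·cosΔλ=0.91300264; θ=atan2(y, x)=-23.7491° <0 so +360° → 336.2509° ≈ 336.3°
Leg 6: φ1=0.8995410, φ2=0.7061724, Δφ=-0.1933685, Δλ=-0.0623711 rad; a=sin²(Δφ/2)+cosφ1·cosφ2·sin²(Δλ/2)=0.0097788362; c=2·atan2(√a, √(1-a))=0.198099760; dist=6371·c=1262.094 ≈ 1262.1 km; running total=43200.3 km
Leg 6 bearing: y=sinΔλ·cosφ2=-0.04742436, x=cosφ1·sinφ2-sinφ1·cosφ2·cosΔλ=-0.19100726; θ=atan2(y, x)=-166.0562° <0 so +360° → 193.9438° ≈ 193.9°
Leg 7: φ1=0.7061724, φ2=-0.0036861, Δφ=-0.7098586, Δλ=-1.3047959 rad; a=sin²(Δφ/2)+cosφ1·cosφ2·sin²(Δλ/2)=0.4011924534; c=2·atan2(√a, √(1-a))=1.371871889; dist=6371·c=8740.196 ≈ 8740.2 km; running total=51940.5 km
Leg 7 bearing: y=sinΔλ·cosφ2=-0.96482345, x=cosφ1·sinφ2-sinφ1·cosφ2·cosΔλ=-0.17338969; θ=atan2(y, x)=-100.1880° <0 so +360° → 259.8120° ≈ 259.8°

Leg 1: dist=2326.3 km, bearing=347.2°
Leg 2: dist=9551.3 km, bearing=143.1°
Leg 3: dist=12588.2 km, bearing=174.7°
Leg 4: dist=7918.1 km, bearing=20.2°
Leg 5: dist=9554.3 km, bearing=336.3°
Leg 6: dist=1262.1 km, bearing=193.9°
Leg 7: dist=8740.2 km, bearing=259.8°
Total: 51940.5 km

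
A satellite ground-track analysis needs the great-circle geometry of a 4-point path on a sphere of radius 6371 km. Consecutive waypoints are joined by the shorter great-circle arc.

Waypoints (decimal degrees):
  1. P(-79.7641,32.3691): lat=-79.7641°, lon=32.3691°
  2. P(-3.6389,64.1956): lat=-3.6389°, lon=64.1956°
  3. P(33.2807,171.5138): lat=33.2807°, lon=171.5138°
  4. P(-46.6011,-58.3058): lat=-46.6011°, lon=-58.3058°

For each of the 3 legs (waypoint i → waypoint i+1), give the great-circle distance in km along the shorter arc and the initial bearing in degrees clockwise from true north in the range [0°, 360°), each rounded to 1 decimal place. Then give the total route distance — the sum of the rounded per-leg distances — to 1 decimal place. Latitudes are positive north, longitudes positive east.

Leg 1: φ1=-1.3921462, φ2=-0.0635108, Δφ=1.3286354, Δλ=0.5554772 rad; a=sin²(Δφ/2)+cosφ1·cosφ2·sin²(Δλ/2)=0.3934313296; c=2·atan2(√a, √(1-a))=1.356011360; dist=6371·c=8639.148 ≈ 8639.1 km; running total=8639.1 km
Leg 1 bearing: y=sinΔλ·cosφ2=0.52628562, x=cosφ1·sinφ2-sinφ1·cosφ2·cosΔλ=0.82316215; θ=atan2(y, x)=32.5927° ≈ 32.6°
Leg 2: φ1=-0.0635108, φ2=0.5808578, Δφ=0.6443686, Δλ=1.8730559 rad; a=sin²(Δφ/2)+cosφ1·cosφ2·sin²(Δλ/2)=0.6415912265; c=2·atan2(√a, √(1-a))=1.857907102; dist=6371·c=11836.726 ≈ 11836.7 km; running total=20475.8 km
Leg 2 bearing: y=sinΔλ·cosφ2=0.79809362, x=cosφ1·sinφ2-sinφ1·cosφ2·cosΔλ=0.53184046; θ=atan2(y, x)=56.3210° ≈ 56.3°
Leg 3: φ1=0.5808578, φ2=-0.8133426, Δφ=-1.3942004, Δλ=-4.0111087 rad; a=sin²(Δφ/2)+cosφ1·cosφ2·sin²(Δλ/2)=0.8846509459; c=2·atan2(√a, √(1-a))=2.448544062; dist=6371·c=15599.674 ≈ 15599.7 km; running total=36075.5 km
Leg 3 bearing: y=sinΔλ·cosφ2=0.52493573, x=cosφ1·sinφ2-sinφ1·cosφ2·cosΔλ=-0.36416627; θ=atan2(y, x)=124.7504° ≈ 124.8°

Leg 1: dist=8639.1 km, bearing=32.6°
Leg 2: dist=11836.7 km, bearing=56.3°
Leg 3: dist=15599.7 km, bearing=124.8°
Total: 36075.5 km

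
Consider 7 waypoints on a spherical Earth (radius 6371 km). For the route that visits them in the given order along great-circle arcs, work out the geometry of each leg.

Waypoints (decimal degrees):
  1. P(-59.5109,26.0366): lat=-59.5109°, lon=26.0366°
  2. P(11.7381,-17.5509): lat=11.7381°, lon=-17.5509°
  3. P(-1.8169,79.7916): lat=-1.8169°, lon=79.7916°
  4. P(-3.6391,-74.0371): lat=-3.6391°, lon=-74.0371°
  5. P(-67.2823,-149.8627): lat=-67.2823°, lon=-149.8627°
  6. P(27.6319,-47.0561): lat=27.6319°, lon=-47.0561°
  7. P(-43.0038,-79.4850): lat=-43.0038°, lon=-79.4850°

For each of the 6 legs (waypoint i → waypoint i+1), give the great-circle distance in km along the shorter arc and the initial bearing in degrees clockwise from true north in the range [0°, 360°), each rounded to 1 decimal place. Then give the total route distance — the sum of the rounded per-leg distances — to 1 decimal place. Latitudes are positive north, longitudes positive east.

Leg 1: φ1=-1.0386611, φ2=0.2048685, Δφ=1.2435296, Δλ=-0.7607454 rad; a=sin²(Δφ/2)+cosφ1·cosφ2·sin²(Δλ/2)=0.4077453963; c=2·atan2(√a, √(1-a))=1.385223854; dist=6371·c=8825.261 ≈ 8825.3 km; running total=8825.3 km
Leg 1 bearing: y=sinΔλ·cosφ2=-0.67504334, x=cosφ1·sinφ2-sinφ1·cosφ2·cosΔλ=0.71433384; θ=atan2(y, x)=-43.3802° <0 so +360° → 316.6198° ≈ 316.6°
Leg 2: φ1=0.2048685, φ2=-0.0317109, Δφ=-0.2365794, Δλ=1.6989471 rad; a=sin²(Δφ/2)+cosφ1·cosφ2·sin²(Δλ/2)=0.5657574784; c=2·atan2(√a, √(1-a))=1.702693383; dist=6371·c=10847.860 ≈ 10847.9 km; running total=19673.2 km
Leg 2 bearing: y=sinΔλ·cosφ2=0.99130129, x=cosφ1·sinφ2-sinφ1·cosφ2·cosΔλ=-0.00505611; θ=atan2(y, x)=90.2922° ≈ 90.3°
Leg 3: φ1=-0.0317109, φ2=-0.0635143, Δφ=-0.0318034, Δλ=-2.6848173 rad; a=sin²(Δφ/2)+cosφ1·cosφ2·sin²(Δλ/2)=0.9466035383; c=2·atan2(√a, √(1-a))=2.675224185; dist=6371·c=17043.853 ≈ 17043.9 km; running total=36717.1 km
Leg 3 bearing: y=sinΔλ·cosφ2=-0.44016703, x=cosφ1·sinφ2-sinφ1·cosφ2·cosΔλ=-0.09183740; θ=atan2(y, x)=-101.7852° <0 so +360° → 258.2148° ≈ 258.2°
Leg 4: φ1=-0.0635143, φ2=-1.1742977, Δφ=-1.1107834, Δλ=-1.3234064 rad; a=sin²(Δφ/2)+cosφ1·cosφ2·sin²(Δλ/2)=0.4235375403; c=2·atan2(√a, √(1-a))=1.417268995; dist=6371·c=9029.421 ≈ 9029.4 km; running total=45746.5 km
Leg 4 bearing: y=sinΔλ·cosφ2=-0.37443338, x=cosφ1·sinφ2-sinφ1·cosφ2·cosΔλ=-0.91455651; θ=atan2(y, x)=-157.7351° <0 so +360° → 202.2649° ≈ 202.3°
Leg 5: φ1=-1.1742977, φ2=0.4822676, Δφ=1.6565653, Δλ=1.7943137 rad; a=sin²(Δφ/2)+cosφ1·cosφ2·sin²(Δλ/2)=0.7518240043; c=2·atan2(√a, √(1-a))=2.098612607; dist=6371·c=13370.261 ≈ 13370.3 km; running total=59116.8 km
Leg 5 bearing: y=sinΔλ·cosφ2=0.86390656, x=cosφ1·sinφ2-sinφ1·cosφ2·cosΔλ=-0.00203278; θ=atan2(y, x)=90.1348° ≈ 90.1°
Leg 6: φ1=0.4822676, φ2=-0.7505579, Δφ=-1.2328255, Δλ=-0.5659911 rad; a=sin²(Δφ/2)+cosφ1·cosφ2·sin²(Δλ/2)=0.3847308334; c=2·atan2(√a, √(1-a))=1.338165445; dist=6371·c=8525.452 ≈ 8525.5 km; running total=67642.3 km
Leg 6 bearing: y=sinΔλ·cosφ2=-0.39216607, x=cosφ1·sinφ2-sinφ1·cosφ2·cosΔλ=-0.89053795; θ=atan2(y, x)=-156.2328° <0 so +360° → 203.7672° ≈ 203.8°

Leg 1: dist=8825.3 km, bearing=316.6°
Leg 2: dist=10847.9 km, bearing=90.3°
Leg 3: dist=17043.9 km, bearing=258.2°
Leg 4: dist=9029.4 km, bearing=202.3°
Leg 5: dist=13370.3 km, bearing=90.1°
Leg 6: dist=8525.5 km, bearing=203.8°
Total: 67642.3 km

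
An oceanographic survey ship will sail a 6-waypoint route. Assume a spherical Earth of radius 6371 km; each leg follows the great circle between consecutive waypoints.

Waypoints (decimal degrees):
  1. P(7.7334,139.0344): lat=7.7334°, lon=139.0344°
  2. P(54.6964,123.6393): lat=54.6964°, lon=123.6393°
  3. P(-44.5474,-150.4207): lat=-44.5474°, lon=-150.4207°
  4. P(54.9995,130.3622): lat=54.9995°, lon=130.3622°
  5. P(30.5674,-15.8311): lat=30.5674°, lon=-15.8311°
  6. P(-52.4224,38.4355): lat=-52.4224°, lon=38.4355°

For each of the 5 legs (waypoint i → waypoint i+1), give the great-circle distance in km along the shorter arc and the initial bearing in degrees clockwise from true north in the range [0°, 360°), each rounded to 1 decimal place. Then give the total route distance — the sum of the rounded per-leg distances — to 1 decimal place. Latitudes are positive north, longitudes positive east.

Leg 1: dist=5398.9 km, bearing=348.2°
Leg 2: dist=13667.1 km, bearing=122.1°
Leg 3: dist=13329.8 km, bearing=319.5°
Leg 4: dist=9968.0 km, bearing=331.4°
Leg 5: dist=10622.6 km, bearing=150.2°
Total: 52986.4 km

Leg 1: φ1=0.1349733, φ2=0.9546323, Δφ=0.8196590, Δλ=-0.2686952 rad; a=sin²(Δφ/2)+cosφ1·cosφ2·sin²(Δλ/2)=0.1690386789; c=2·atan2(√a, √(1-a))=0.847415475; dist=6371·c=5398.884 ≈ 5398.9 km; running total=5398.9 km
Leg 1 bearing: y=sinΔλ·cosφ2=-0.15341959, x=cosφ1·sinφ2-sinφ1·cosφ2·cosΔλ=0.73370351; θ=atan2(y, x)=-11.8105° <0 so +360° → 348.1895° ≈ 348.2°
Leg 2: φ1=0.9546323, φ2=-0.7774988, Δφ=-1.7321311, Δλ=-4.7832493 rad; a=sin²(Δφ/2)+cosφ1·cosφ2·sin²(Δλ/2)=0.7716671363; c=2·atan2(√a, √(1-a))=2.145200014; dist=6371·c=13667.069 ≈ 13667.1 km; running total=19066.0 km
Leg 2 bearing: y=sinΔλ·cosφ2=0.71088187, x=cosφ1·sinφ2-sinφ1·cosφ2·cosΔλ=-0.44658127; θ=atan2(y, x)=122.1373° ≈ 122.1°
Leg 3: φ1=-0.7774988, φ2=0.9599224, Δφ=1.7374212, Δλ=4.9005861 rad; a=sin²(Δφ/2)+cosφ1·cosφ2·sin²(Δλ/2)=0.7490768773; c=2·atan2(√a, √(1-a))=2.092264550; dist=6371·c=13329.817 ≈ 13329.8 km; running total=32395.8 km
Leg 3 bearing: y=sinΔλ·cosφ2=-0.56345589, x=cosφ1·sinφ2-sinφ1·cosφ2·cosΔλ=0.65906016; θ=atan2(y, x)=-40.5284° <0 so +360° → 319.4716° ≈ 319.5°
Leg 4: φ1=0.9599224, φ2=0.5335018, Δφ=-0.4264206, Δλ=-2.5515544 rad; a=sin²(Δφ/2)+cosφ1·cosφ2·sin²(Δλ/2)=0.4968952935; c=2·atan2(√a, √(1-a))=1.564586874; dist=6371·c=9967.983 ≈ 9968.0 km; running total=42363.8 km
Leg 4 bearing: y=sinΔλ·cosφ2=-0.47907173, x=cosφ1·sinφ2-sinφ1·cosφ2·cosΔλ=0.87775380; θ=atan2(y, x)=-28.6254° <0 so +360° → 331.3746° ≈ 331.4°
Leg 5: φ1=0.5335018, φ2=-0.9149435, Δφ=-1.4484453, Δλ=0.9471308 rad; a=sin²(Δφ/2)+cosφ1·cosφ2·sin²(Δλ/2)=0.5481913667; c=2·atan2(√a, √(1-a))=1.667328914; dist=6371·c=10622.553 ≈ 10622.6 km; running total=52986.4 km
Leg 5 bearing: y=sinΔλ·cosφ2=0.49502973, x=cosφ1·sinφ2-sinφ1·cosφ2·cosΔλ=-0.86351372; θ=atan2(y, x)=150.1755° ≈ 150.2°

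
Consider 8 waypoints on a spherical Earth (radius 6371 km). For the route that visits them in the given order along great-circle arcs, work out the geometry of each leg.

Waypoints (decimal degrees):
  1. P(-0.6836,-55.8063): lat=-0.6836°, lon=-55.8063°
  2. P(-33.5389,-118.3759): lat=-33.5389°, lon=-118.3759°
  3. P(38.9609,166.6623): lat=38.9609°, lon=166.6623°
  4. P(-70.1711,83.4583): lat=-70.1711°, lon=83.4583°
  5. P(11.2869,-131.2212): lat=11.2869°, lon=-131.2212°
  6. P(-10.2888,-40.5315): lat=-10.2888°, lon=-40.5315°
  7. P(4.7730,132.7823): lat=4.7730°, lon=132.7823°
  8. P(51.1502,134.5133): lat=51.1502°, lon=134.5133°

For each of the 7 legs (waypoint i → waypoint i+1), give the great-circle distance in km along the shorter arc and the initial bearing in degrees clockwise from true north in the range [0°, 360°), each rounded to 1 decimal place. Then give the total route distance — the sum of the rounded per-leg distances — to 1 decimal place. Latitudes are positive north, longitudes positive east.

Leg 1: φ1=-0.0119311, φ2=-0.5853642, Δφ=-0.5734332, Δλ=-1.0920455 rad; a=sin²(Δφ/2)+cosφ1·cosφ2·sin²(Δλ/2)=0.3047307091; c=2·atan2(√a, √(1-a))=1.169579765; dist=6371·c=7451.393 ≈ 7451.4 km; running total=7451.4 km
Leg 1 bearing: y=sinΔλ·cosφ2=-0.73980018, x=cosφ1·sinφ2-sinφ1·cosφ2·cosΔλ=-0.54788257; θ=atan2(y, x)=-126.5230° <0 so +360° → 233.4770° ≈ 233.5°
Leg 2: φ1=-0.5853642, φ2=0.6799960, Δφ=1.2653602, Δλ=4.9748551 rad; a=sin²(Δφ/2)+cosφ1·cosφ2·sin²(Δλ/2)=0.5896229136; c=2·atan2(√a, √(1-a))=1.751016136; dist=6371·c=11155.724 ≈ 11155.7 km; running total=18607.1 km
Leg 2 bearing: y=sinΔλ·cosφ2=-0.75094567, x=cosφ1·sinφ2-sinφ1·cosφ2·cosΔλ=0.63557182; θ=atan2(y, x)=-49.7567° <0 so +360° → 310.2433° ≈ 310.2°
Leg 3: φ1=0.6799960, φ2=-1.2247167, Δφ=-1.9047127, Δλ=-1.4521838 rad; a=sin²(Δφ/2)+cosφ1·cosφ2·sin²(Δλ/2)=0.7801482451; c=2·atan2(√a, √(1-a))=2.165540037; dist=6371·c=13796.656 ≈ 13796.7 km; running total=32403.8 km
Leg 3 bearing: y=sinΔλ·cosφ2=-0.33682907, x=cosφ1·sinφ2-sinφ1·cosφ2·cosΔλ=-0.75671264; θ=atan2(y, x)=-156.0051° <0 so +360° → 203.9949° ≈ 204.0°
Leg 4: φ1=-1.2247167, φ2=0.1969936, Δφ=1.4217103, Δλ=-3.7468641 rad; a=sin²(Δφ/2)+cosφ1·cosφ2·sin²(Δλ/2)=0.7288365257; c=2·atan2(√a, √(1-a))=2.046172622; dist=6371·c=13036.166 ≈ 13036.2 km; running total=45440.0 km
Leg 4 bearing: y=sinΔλ·cosφ2=0.55798083, x=cosφ1·sinφ2-sinφ1·cosφ2·cosΔλ=-0.69223751; θ=atan2(y, x)=141.1293° ≈ 141.1°
Leg 5: φ1=0.1969936, φ2=-0.1795734, Δφ=-0.3765670, Δλ=1.5828339 rad; a=sin²(Δφ/2)+cosφ1·cosφ2·sin²(Δλ/2)=0.5232862471; c=2·atan2(√a, √(1-a))=1.617385673; dist=6371·c=10304.364 ≈ 10304.4 km; running total=55744.4 km
Leg 5 bearing: y=sinΔλ·cosφ2=0.98384869, x=cosφ1·sinφ2-sinφ1·cosφ2·cosΔλ=-0.17283740; θ=atan2(y, x)=99.9638° ≈ 100.0°
Leg 6: φ1=-0.1795734, φ2=0.0833046, Δφ=0.2628780, Δλ=3.0248964 rad; a=sin²(Δφ/2)+cosφ1·cosφ2·sin²(Δλ/2)=0.9943505113; c=2·atan2(√a, √(1-a))=2.991124586; dist=6371·c=19056.455 ≈ 19056.5 km; running total=74800.9 km
Leg 6 bearing: y=sinΔλ·cosφ2=0.11602776, x=cosφ1·sinφ2-sinφ1·cosφ2·cosΔλ=-0.09490968; θ=atan2(y, x)=129.2829° ≈ 129.3°
Leg 7: φ1=0.0833046, φ2=0.8927394, Δφ=0.8094348, Δλ=0.0302116 rad; a=sin²(Δφ/2)+cosφ1·cosφ2·sin²(Δλ/2)=0.1551887982; c=2·atan2(√a, √(1-a))=0.809828824; dist=6371·c=5159.419 ≈ 5159.4 km; running total=79960.3 km
Leg 7 bearing: y=sinΔλ·cosφ2=0.01894831, x=cosφ1·sinφ2-sinφ1·cosφ2·cosΔλ=0.72392120; θ=atan2(y, x)=1.4993° ≈ 1.5°

Leg 1: dist=7451.4 km, bearing=233.5°
Leg 2: dist=11155.7 km, bearing=310.2°
Leg 3: dist=13796.7 km, bearing=204.0°
Leg 4: dist=13036.2 km, bearing=141.1°
Leg 5: dist=10304.4 km, bearing=100.0°
Leg 6: dist=19056.5 km, bearing=129.3°
Leg 7: dist=5159.4 km, bearing=1.5°
Total: 79960.3 km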